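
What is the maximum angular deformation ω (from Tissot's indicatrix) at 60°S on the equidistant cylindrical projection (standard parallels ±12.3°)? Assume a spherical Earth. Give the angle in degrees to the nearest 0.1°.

37.7°

With standard parallel φ₀ = 12.3°, the equirectangular projection gives x = Rλ cos φ₀, y = Rφ, so h = 1 and k = cos 12.3° / cos φ.
At 60°: h = 1.000, k = 1.954; principal scales a = 1.954, b = 1.000.
sin(ω/2) = (a − b)/(a + b) = 0.9541/2.954 = 0.3230, so ω = 2 arcsin(0.3230) ≈ 37.7°.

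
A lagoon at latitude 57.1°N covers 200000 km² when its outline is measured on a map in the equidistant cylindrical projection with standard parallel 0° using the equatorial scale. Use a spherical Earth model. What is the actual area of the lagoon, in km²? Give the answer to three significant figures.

Plate carrée maps x = Rλ, y = Rφ. The meridian scale is h = 1 and the parallel scale is k = 1/cos φ = sec φ.
Areal scale = h·k = 1 × sec φ; at 57.1°, h = 1.000, k = 1.841, so h·k = 1.841.
True area = apparent / (areal scale) = 200000 / 1.841 ≈ 109000 km².

109000 km²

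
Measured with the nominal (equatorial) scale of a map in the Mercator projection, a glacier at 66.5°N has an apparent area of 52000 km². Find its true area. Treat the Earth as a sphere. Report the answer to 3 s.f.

8270 km²

Mercator is conformal, so the point scale is isotropic: h = k = sec φ = 1/cos φ.
Areal scale = k² = sec²φ = 1/cos²(66.5°) = 1/0.3987² = 6.289.
True area = apparent / (areal scale) = 52000 / 6.289 ≈ 8270 km².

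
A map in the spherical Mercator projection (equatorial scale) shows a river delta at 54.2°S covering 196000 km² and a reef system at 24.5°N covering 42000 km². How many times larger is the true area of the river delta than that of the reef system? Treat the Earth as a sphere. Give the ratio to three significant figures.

On Mercator the areal scale is sec²φ, so true area = apparent × cos²φ.
True area of river delta: 196000 × cos²(54.2°) = 196000 × 0.3422 = 67070 km².
True area of reef system: 42000 × cos²(24.5°) = 42000 × 0.8280 = 34780 km².
Ratio = 67070 / 34780 ≈ 1.93.

1.93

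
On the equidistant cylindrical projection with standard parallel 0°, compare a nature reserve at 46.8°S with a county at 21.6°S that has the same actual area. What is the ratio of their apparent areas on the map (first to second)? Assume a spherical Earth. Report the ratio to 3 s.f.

For the equirectangular projection with φ₀ = 0 (plate carrée), h = 1 along meridians and k = sec φ along parallels.
Areal scale at 46.8°: h·k = 1.000 × 1.461 = 1.461.
Areal scale at 21.6°: h·k = 1.000 × 1.076 = 1.076.
Ratio = 1.461/1.076 ≈ 1.36.

1.36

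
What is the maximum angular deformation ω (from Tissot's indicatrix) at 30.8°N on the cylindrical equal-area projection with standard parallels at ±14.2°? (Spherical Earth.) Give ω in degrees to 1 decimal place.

13.8°

For cylindrical equal-area with standard parallel φ₀, h = cos φ / cos φ₀ and k = cos φ₀ / cos φ, so h·k = 1.
At 30.8°: h = 0.8860, k = 1.129; principal scales a = 1.129, b = 0.8860.
sin(ω/2) = (a − b)/(a + b) = 0.2426/2.015 = 0.1204, so ω = 2 arcsin(0.1204) ≈ 13.8°.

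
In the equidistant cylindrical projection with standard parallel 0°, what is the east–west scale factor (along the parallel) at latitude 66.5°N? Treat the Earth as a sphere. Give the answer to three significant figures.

2.51

Plate carrée maps x = Rλ, y = Rφ. The meridian scale is h = 1 and the parallel scale is k = 1/cos φ = sec φ.
k = 1/cos 66.5° = 1/0.3987 = 2.508.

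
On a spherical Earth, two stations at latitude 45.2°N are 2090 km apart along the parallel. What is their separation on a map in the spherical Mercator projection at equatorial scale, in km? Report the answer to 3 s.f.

For Mercator, h = k = sec φ (a conformal cylindrical projection has a single point scale, 1/cos φ).
Along the parallel, k = sec 45.2° = 1/0.7046 = 1.419.
Map distance = 2090 × 1.419 ≈ 2970 km.

2970 km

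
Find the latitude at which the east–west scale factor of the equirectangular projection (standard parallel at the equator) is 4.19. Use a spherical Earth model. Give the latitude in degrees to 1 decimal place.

Plate carrée: h = 1, k = sec φ along parallels.
sec φ = 4.19  ⇒  cos φ = 0.2387  ⇒  φ ≈ 76.2°.

76.2°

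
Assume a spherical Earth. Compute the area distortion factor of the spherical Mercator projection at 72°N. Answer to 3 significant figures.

For Mercator, h = k = sec φ (a conformal cylindrical projection has a single point scale, 1/cos φ).
Areal scale = k² = sec²φ = 1/cos²(72°) = 1/0.3090² = 10.47.

10.5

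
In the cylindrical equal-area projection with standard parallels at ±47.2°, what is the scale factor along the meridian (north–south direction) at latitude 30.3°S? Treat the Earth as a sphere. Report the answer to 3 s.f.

1.27

For cylindrical equal-area with standard parallel φ₀, h = cos φ / cos φ₀ and k = cos φ₀ / cos φ, so h·k = 1.
h = cos 30.3° / cos 47.2° = 0.8634/0.6794 = 1.271.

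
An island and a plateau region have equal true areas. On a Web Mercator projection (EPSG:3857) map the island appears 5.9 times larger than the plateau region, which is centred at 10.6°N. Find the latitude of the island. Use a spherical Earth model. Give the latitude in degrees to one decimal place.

66.1°

Mercator areal scale is sec²φ, so apparent-area ratio = sec²φ₁ / sec²φ₂ = cos²φ₂ / cos²φ₁.
cos²φ₂ / cos²φ₁ = 5.9  ⇒  cos φ₁ = cos 10.6° / √5.9 = 0.9829/2.429 = 0.4047.
φ₁ = arccos(0.4047) ≈ 66.1°.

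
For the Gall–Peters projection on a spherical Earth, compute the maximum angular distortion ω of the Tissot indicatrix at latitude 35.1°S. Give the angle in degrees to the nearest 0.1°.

The Gall–Peters projection is cylindrical equal-area with φ₀ = 45°. A cylindrical equal-area projection with standard parallel φ₀ has meridian scale h = cos φ / cos φ₀ and parallel scale k = cos φ₀ / cos φ (so areas are preserved, h·k = 1).
At 35.1°: h = 1.157, k = 0.8643; principal scales a = 1.157, b = 0.8643.
sin(ω/2) = (a − b)/(a + b) = 0.2928/2.021 = 0.1448, so ω = 2 arcsin(0.1448) ≈ 16.7°.

16.7°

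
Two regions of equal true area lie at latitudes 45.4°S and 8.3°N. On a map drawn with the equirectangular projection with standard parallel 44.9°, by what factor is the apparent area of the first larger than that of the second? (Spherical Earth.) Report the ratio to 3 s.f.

In the equirectangular projection with standard parallel φ₀ = 44.9° (x = Rλ cos φ₀, y = Rφ), meridians are true-scale (h = 1) and the parallel scale is k = cos φ₀ / cos φ.
Areal scale at 45.4°: h·k = 1.000 × 1.009 = 1.009.
Areal scale at 8.3°: h·k = 1.000 × 0.7158 = 0.7158.
Ratio = 1.009/0.7158 ≈ 1.41.

1.41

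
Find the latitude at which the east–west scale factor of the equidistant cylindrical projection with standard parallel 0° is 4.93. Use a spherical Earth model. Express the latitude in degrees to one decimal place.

Plate carrée: h = 1, k = sec φ along parallels.
sec φ = 4.93  ⇒  cos φ = 0.2028  ⇒  φ ≈ 78.3°.

78.3°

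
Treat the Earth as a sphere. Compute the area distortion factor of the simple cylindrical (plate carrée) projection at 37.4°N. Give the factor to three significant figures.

1.26

In the plate carrée (x = Rλ, y = Rφ), meridians are true-scale (h = 1) and parallels are stretched by k = sec φ.
Areal scale = h·k = 1 × sec φ; at 37.4°, h = 1.000, k = 1.259, so h·k = 1.259.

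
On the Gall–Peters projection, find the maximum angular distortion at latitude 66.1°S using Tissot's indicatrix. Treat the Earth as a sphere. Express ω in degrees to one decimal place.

Gall–Peters is a cylindrical equal-area projection with standard parallels at ±45°. A cylindrical equal-area projection with standard parallel φ₀ has meridian scale h = cos φ / cos φ₀ and parallel scale k = cos φ₀ / cos φ (so areas are preserved, h·k = 1).
At 66.1°: h = 0.5730, k = 1.745; principal scales a = 1.745, b = 0.5730.
sin(ω/2) = (a − b)/(a + b) = 1.172/2.318 = 0.5057, so ω = 2 arcsin(0.5057) ≈ 60.8°.

60.8°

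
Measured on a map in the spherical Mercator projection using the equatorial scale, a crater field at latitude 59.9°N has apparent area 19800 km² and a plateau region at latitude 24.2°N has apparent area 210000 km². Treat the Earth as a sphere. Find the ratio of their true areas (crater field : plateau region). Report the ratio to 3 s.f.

0.0285

Mercator's areal exaggeration is sec²φ; hence true area = (apparent area) · cos²φ.
True area of crater field: 19800 × cos²(59.9°) = 19800 × 0.2515 = 4980 km².
True area of plateau region: 210000 × cos²(24.2°) = 210000 × 0.8320 = 174700 km².
Ratio = 4980 / 174700 ≈ 0.0285.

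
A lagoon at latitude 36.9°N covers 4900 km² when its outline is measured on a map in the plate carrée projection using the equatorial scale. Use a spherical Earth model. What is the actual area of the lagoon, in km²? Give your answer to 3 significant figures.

3920 km²

Plate carrée maps x = Rλ, y = Rφ. The meridian scale is h = 1 and the parallel scale is k = 1/cos φ = sec φ.
Areal scale = h·k = 1 × sec φ; at 36.9°, h = 1.000, k = 1.250, so h·k = 1.250.
True area = apparent / (areal scale) = 4900 / 1.250 ≈ 3920 km².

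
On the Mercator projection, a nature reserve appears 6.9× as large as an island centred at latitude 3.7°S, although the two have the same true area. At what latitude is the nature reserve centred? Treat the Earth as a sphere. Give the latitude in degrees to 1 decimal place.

67.7°

Mercator areal scale is sec²φ, so apparent-area ratio = sec²φ₁ / sec²φ₂ = cos²φ₂ / cos²φ₁.
cos²φ₂ / cos²φ₁ = 6.9  ⇒  cos φ₁ = cos 3.7° / √6.9 = 0.9979/2.627 = 0.3799.
φ₁ = arccos(0.3799) ≈ 67.7°.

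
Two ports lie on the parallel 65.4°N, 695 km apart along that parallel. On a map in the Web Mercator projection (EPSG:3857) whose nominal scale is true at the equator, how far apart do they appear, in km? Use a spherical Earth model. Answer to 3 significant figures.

The Mercator projection is conformal; its linear scale factor is the same in every direction and equals sec φ = 1/cos φ.
Along the parallel, k = sec 65.4° = 1/0.4163 = 2.402.
Map distance = 695 × 2.402 ≈ 1670 km.

1670 km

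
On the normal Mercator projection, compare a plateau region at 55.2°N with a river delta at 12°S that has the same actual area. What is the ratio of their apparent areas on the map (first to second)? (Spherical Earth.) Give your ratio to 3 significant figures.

Mercator is conformal with k = sec φ, so areal scale = k² = sec²φ.
At 55.2°: sec²(55.2°) = 1/0.5707² = 3.070.
At 12°: sec²(12°) = 1/0.9781² = 1.045.
Ratio = 3.070/1.045 = cos²(12°)/cos²(55.2°) ≈ 2.94.

2.94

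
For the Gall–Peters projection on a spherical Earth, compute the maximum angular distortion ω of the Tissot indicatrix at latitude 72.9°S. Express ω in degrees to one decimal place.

89.7°

The Gall–Peters projection is cylindrical equal-area with φ₀ = 45°. A cylindrical equal-area projection with standard parallel φ₀ has meridian scale h = cos φ / cos φ₀ and parallel scale k = cos φ₀ / cos φ (so areas are preserved, h·k = 1).
At 72.9°: h = 0.4158, k = 2.405; principal scales a = 2.405, b = 0.4158.
sin(ω/2) = (a − b)/(a + b) = 1.989/2.821 = 0.7051, so ω = 2 arcsin(0.7051) ≈ 89.7°.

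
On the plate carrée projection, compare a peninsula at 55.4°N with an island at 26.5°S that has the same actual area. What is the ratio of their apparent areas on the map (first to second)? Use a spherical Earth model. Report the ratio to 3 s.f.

In the plate carrée (x = Rλ, y = Rφ), meridians are true-scale (h = 1) and parallels are stretched by k = sec φ.
Areal scale at 55.4°: h·k = 1.000 × 1.761 = 1.761.
Areal scale at 26.5°: h·k = 1.000 × 1.117 = 1.117.
Ratio = 1.761/1.117 ≈ 1.58.

1.58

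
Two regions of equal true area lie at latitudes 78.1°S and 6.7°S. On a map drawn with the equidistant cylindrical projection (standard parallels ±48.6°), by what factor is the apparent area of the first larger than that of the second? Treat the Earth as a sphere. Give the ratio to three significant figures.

The equidistant cylindrical projection with φ₀ = 48.6° has h = 1 (meridians true) and k = cos φ₀ / cos φ along parallels.
Areal scale at 78.1°: h·k = 1.000 × 3.207 = 3.207.
Areal scale at 6.7°: h·k = 1.000 × 0.6659 = 0.6659.
Ratio = 3.207/0.6659 ≈ 4.82.

4.82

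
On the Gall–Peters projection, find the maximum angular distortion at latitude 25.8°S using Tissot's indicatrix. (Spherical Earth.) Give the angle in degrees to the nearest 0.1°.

The Gall–Peters projection is cylindrical equal-area with φ₀ = 45°. A cylindrical equal-area projection with standard parallel φ₀ has meridian scale h = cos φ / cos φ₀ and parallel scale k = cos φ₀ / cos φ (so areas are preserved, h·k = 1).
At 25.8°: h = 1.273, k = 0.7854; principal scales a = 1.273, b = 0.7854.
sin(ω/2) = (a − b)/(a + b) = 0.4878/2.059 = 0.2370, so ω = 2 arcsin(0.2370) ≈ 27.4°.

27.4°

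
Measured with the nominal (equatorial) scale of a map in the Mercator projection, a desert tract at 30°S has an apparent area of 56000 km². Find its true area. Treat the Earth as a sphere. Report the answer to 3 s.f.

For Mercator, h = k = sec φ (a conformal cylindrical projection has a single point scale, 1/cos φ).
Areal scale = k² = sec²φ = 1/cos²(30°) = 1/0.8660² = 1.333.
True area = apparent / (areal scale) = 56000 / 1.333 ≈ 42000 km².

42000 km²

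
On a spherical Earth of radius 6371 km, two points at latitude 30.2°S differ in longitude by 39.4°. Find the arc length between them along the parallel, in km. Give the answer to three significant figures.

Arc length along a parallel = R cos φ · Δλ (with Δλ in radians).
= 6371 × cos 30.2° × (39.4° × π/180) = 6371 × 0.8643 × 0.6877 ≈ 3790 km.

3790 km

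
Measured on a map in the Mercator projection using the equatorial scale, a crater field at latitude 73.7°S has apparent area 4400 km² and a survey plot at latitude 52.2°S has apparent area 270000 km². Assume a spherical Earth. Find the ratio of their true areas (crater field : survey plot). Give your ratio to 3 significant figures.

0.00342

Since Mercator area scale is 1/cos²φ, the true area equals the apparent area multiplied by cos²φ.
True area of crater field: 4400 × cos²(73.7°) = 4400 × 0.07877 = 346.6 km².
True area of survey plot: 270000 × cos²(52.2°) = 270000 × 0.3757 = 101400 km².
Ratio = 346.6 / 101400 ≈ 0.00342.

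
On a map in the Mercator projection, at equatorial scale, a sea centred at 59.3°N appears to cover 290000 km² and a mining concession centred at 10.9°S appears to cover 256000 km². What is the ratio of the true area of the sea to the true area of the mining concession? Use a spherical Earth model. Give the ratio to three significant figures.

Since Mercator area scale is 1/cos²φ, the true area equals the apparent area multiplied by cos²φ.
True area of sea: 290000 × cos²(59.3°) = 290000 × 0.2607 = 75590 km².
True area of mining concession: 256000 × cos²(10.9°) = 256000 × 0.9642 = 246800 km².
Ratio = 75590 / 246800 ≈ 0.306.

0.306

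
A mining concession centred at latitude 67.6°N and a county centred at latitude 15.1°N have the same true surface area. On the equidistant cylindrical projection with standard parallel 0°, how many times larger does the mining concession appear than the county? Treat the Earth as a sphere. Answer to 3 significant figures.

2.53

Plate carrée maps x = Rλ, y = Rφ. The meridian scale is h = 1 and the parallel scale is k = 1/cos φ = sec φ.
Areal scale at 67.6°: h·k = 1.000 × 2.624 = 2.624.
Areal scale at 15.1°: h·k = 1.000 × 1.036 = 1.036.
Ratio = 2.624/1.036 ≈ 2.53.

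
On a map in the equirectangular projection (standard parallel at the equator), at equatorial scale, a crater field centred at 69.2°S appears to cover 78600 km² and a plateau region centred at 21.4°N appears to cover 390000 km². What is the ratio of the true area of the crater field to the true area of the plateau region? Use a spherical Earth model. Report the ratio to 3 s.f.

0.0769

On the plate carrée, areal scale = h·k = 1 × sec φ, so true area = apparent × cos φ.
True area of crater field: 78600 × cos(69.2°) = 78600 × 0.3551 = 27910 km².
True area of plateau region: 390000 × cos(21.4°) = 390000 × 0.9311 = 363100 km².
Ratio = 27910 / 363100 ≈ 0.0769.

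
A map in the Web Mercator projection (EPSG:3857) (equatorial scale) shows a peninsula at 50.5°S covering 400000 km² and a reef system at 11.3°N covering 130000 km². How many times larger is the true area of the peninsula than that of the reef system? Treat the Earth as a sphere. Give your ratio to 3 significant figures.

1.29

On Mercator the areal scale is sec²φ, so true area = apparent × cos²φ.
True area of peninsula: 400000 × cos²(50.5°) = 400000 × 0.4046 = 161800 km².
True area of reef system: 130000 × cos²(11.3°) = 130000 × 0.9616 = 125000 km².
Ratio = 161800 / 125000 ≈ 1.29.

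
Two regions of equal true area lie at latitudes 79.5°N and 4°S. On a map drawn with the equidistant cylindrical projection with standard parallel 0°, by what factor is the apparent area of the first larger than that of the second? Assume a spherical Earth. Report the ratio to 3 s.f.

5.47

Plate carrée maps x = Rλ, y = Rφ. The meridian scale is h = 1 and the parallel scale is k = 1/cos φ = sec φ.
Areal scale at 79.5°: h·k = 1.000 × 5.487 = 5.487.
Areal scale at 4°: h·k = 1.000 × 1.002 = 1.002.
Ratio = 5.487/1.002 ≈ 5.47.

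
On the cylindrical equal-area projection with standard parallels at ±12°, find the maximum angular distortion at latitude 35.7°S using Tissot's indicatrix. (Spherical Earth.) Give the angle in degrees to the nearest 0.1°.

Cylindrical equal-area (φ₀ = 12°): h = cos φ / cos 12° along meridians, k = cos 12° / cos φ along parallels; h·k = 1.
At 35.7°: h = 0.8302, k = 1.204; principal scales a = 1.204, b = 0.8302.
sin(ω/2) = (a − b)/(a + b) = 0.3743/2.035 = 0.1839, so ω = 2 arcsin(0.1839) ≈ 21.2°.

21.2°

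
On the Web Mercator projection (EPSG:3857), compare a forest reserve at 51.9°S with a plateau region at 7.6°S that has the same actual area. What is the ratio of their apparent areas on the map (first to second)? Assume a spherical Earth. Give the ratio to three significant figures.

2.58

On Mercator, area is exaggerated by sec²φ = 1/cos²φ.
At 51.9°: sec²(51.9°) = 1/0.6170² = 2.627.
At 7.6°: sec²(7.6°) = 1/0.9912² = 1.018.
Ratio = 2.627/1.018 = cos²(7.6°)/cos²(51.9°) ≈ 2.58.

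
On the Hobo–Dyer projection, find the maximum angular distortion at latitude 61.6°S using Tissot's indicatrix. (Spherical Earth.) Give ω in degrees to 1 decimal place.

56.2°

Hobo–Dyer is a cylindrical equal-area projection with standard parallels at ±37.5°. A cylindrical equal-area projection with standard parallel φ₀ has meridian scale h = cos φ / cos φ₀ and parallel scale k = cos φ₀ / cos φ (so areas are preserved, h·k = 1).
At 61.6°: h = 0.5995, k = 1.668; principal scales a = 1.668, b = 0.5995.
sin(ω/2) = (a − b)/(a + b) = 1.069/2.268 = 0.4712, so ω = 2 arcsin(0.4712) ≈ 56.2°.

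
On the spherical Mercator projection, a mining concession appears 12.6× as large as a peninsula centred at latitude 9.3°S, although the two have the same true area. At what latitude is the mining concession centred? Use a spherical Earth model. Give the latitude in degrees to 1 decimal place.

73.9°

Mercator areal scale is sec²φ, so apparent-area ratio = sec²φ₁ / sec²φ₂ = cos²φ₂ / cos²φ₁.
cos²φ₂ / cos²φ₁ = 12.6  ⇒  cos φ₁ = cos 9.3° / √12.6 = 0.9869/3.550 = 0.2780.
φ₁ = arccos(0.2780) ≈ 73.9°.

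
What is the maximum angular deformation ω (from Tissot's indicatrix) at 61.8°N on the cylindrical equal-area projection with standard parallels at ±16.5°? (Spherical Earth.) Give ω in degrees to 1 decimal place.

75.1°

For cylindrical equal-area with standard parallel φ₀, h = cos φ / cos φ₀ and k = cos φ₀ / cos φ, so h·k = 1.
At 61.8°: h = 0.4928, k = 2.029; principal scales a = 2.029, b = 0.4928.
sin(ω/2) = (a − b)/(a + b) = 1.536/2.522 = 0.6091, so ω = 2 arcsin(0.6091) ≈ 75.1°.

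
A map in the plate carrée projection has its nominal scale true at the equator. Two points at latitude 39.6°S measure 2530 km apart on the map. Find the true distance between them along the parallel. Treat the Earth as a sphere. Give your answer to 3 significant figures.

In the plate carrée (x = Rλ, y = Rφ), meridians are true-scale (h = 1) and parallels are stretched by k = sec φ.
Along the parallel at 39.6°, map distances are exaggerated by k = sec 39.6° = 1.298.
True distance = 2530 / 1.298 = 2530 × cos 39.6° ≈ 1950 km.

1950 km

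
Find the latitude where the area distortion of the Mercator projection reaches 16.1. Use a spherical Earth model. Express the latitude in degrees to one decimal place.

Mercator areal scale is sec²φ.
sec²φ = 16.1  ⇒  cos²φ = 0.06211  ⇒  cos φ = 0.2492.
φ = arccos(0.2492) ≈ 75.6°.

75.6°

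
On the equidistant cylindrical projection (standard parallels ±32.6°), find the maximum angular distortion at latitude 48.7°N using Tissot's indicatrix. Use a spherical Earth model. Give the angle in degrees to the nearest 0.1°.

The equidistant cylindrical projection with φ₀ = 32.6° has h = 1 (meridians true) and k = cos φ₀ / cos φ along parallels.
At 48.7°: h = 1.000, k = 1.276; principal scales a = 1.276, b = 1.000.
sin(ω/2) = (a − b)/(a + b) = 0.2764/2.276 = 0.1214, so ω = 2 arcsin(0.1214) ≈ 13.9°.

13.9°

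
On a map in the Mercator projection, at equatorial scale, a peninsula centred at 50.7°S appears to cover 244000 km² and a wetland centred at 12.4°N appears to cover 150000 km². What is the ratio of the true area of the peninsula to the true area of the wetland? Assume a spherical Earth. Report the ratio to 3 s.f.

0.684

Mercator's areal exaggeration is sec²φ; hence true area = (apparent area) · cos²φ.
True area of peninsula: 244000 × cos²(50.7°) = 244000 × 0.4012 = 97890 km².
True area of wetland: 150000 × cos²(12.4°) = 150000 × 0.9539 = 143100 km².
Ratio = 97890 / 143100 ≈ 0.684.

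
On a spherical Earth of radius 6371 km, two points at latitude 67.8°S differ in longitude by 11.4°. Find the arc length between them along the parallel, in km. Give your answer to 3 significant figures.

479 km

Arc length along a parallel = R cos φ · Δλ (with Δλ in radians).
= 6371 × cos 67.8° × (11.4° × π/180) = 6371 × 0.3778 × 0.1990 ≈ 479 km.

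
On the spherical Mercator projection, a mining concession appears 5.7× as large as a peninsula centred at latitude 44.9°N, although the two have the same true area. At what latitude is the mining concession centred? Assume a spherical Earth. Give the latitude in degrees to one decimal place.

72.7°

Mercator areal scale is sec²φ, so apparent-area ratio = sec²φ₁ / sec²φ₂ = cos²φ₂ / cos²φ₁.
cos²φ₂ / cos²φ₁ = 5.7  ⇒  cos φ₁ = cos 44.9° / √5.7 = 0.7083/2.387 = 0.2967.
φ₁ = arccos(0.2967) ≈ 72.7°.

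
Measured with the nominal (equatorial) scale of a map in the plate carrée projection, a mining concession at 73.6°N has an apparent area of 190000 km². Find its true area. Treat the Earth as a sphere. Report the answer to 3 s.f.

53600 km²

Plate carrée maps x = Rλ, y = Rφ. The meridian scale is h = 1 and the parallel scale is k = 1/cos φ = sec φ.
Areal scale = h·k = 1 × sec φ; at 73.6°, h = 1.000, k = 3.542, so h·k = 3.542.
True area = apparent / (areal scale) = 190000 / 3.542 ≈ 53600 km².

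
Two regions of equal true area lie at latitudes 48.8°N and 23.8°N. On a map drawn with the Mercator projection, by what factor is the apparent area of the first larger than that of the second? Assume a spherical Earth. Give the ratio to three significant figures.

1.93

Mercator is conformal with k = sec φ, so areal scale = k² = sec²φ.
At 48.8°: sec²(48.8°) = 1/0.6587² = 2.305.
At 23.8°: sec²(23.8°) = 1/0.9150² = 1.195.
Ratio = 2.305/1.195 = cos²(23.8°)/cos²(48.8°) ≈ 1.93.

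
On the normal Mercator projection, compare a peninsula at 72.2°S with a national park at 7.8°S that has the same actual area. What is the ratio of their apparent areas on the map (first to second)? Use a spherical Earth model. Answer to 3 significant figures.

10.5

Mercator is conformal with k = sec φ, so areal scale = k² = sec²φ.
At 72.2°: sec²(72.2°) = 1/0.3057² = 10.70.
At 7.8°: sec²(7.8°) = 1/0.9907² = 1.019.
Ratio = 10.70/1.019 = cos²(7.8°)/cos²(72.2°) ≈ 10.5.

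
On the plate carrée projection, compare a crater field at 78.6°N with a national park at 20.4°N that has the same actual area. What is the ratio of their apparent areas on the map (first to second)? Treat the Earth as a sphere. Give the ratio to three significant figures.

4.74

In the plate carrée (x = Rλ, y = Rφ), meridians are true-scale (h = 1) and parallels are stretched by k = sec φ.
Areal scale at 78.6°: h·k = 1.000 × 5.059 = 5.059.
Areal scale at 20.4°: h·k = 1.000 × 1.067 = 1.067.
Ratio = 5.059/1.067 ≈ 4.74.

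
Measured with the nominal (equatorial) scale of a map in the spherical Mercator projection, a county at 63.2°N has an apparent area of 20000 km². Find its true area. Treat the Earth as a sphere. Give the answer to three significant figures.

4070 km²

Mercator is conformal, so the point scale is isotropic: h = k = sec φ = 1/cos φ.
Areal scale = k² = sec²φ = 1/cos²(63.2°) = 1/0.4509² = 4.919.
True area = apparent / (areal scale) = 20000 / 4.919 ≈ 4070 km².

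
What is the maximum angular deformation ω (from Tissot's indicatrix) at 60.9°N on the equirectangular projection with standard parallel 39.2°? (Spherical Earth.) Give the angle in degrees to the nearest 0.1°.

26.5°

In the equirectangular projection with standard parallel φ₀ = 39.2° (x = Rλ cos φ₀, y = Rφ), meridians are true-scale (h = 1) and the parallel scale is k = cos φ₀ / cos φ.
At 60.9°: h = 1.000, k = 1.593; principal scales a = 1.593, b = 1.000.
sin(ω/2) = (a − b)/(a + b) = 0.5934/2.593 = 0.2288, so ω = 2 arcsin(0.2288) ≈ 26.5°.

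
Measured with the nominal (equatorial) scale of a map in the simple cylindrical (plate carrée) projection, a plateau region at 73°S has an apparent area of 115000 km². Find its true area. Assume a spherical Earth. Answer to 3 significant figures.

Plate carrée maps x = Rλ, y = Rφ. The meridian scale is h = 1 and the parallel scale is k = 1/cos φ = sec φ.
Areal scale = h·k = 1 × sec φ; at 73°, h = 1.000, k = 3.420, so h·k = 3.420.
True area = apparent / (areal scale) = 115000 / 3.420 ≈ 33600 km².

33600 km²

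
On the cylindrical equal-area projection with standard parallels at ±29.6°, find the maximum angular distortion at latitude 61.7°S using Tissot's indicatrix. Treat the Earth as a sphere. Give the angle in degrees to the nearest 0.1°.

65.6°

Cylindrical equal-area (φ₀ = 29.6°): h = cos φ / cos 29.6° along meridians, k = cos 29.6° / cos φ along parallels; h·k = 1.
At 61.7°: h = 0.5452, k = 1.834; principal scales a = 1.834, b = 0.5452.
sin(ω/2) = (a − b)/(a + b) = 1.289/2.379 = 0.5417, so ω = 2 arcsin(0.5417) ≈ 65.6°.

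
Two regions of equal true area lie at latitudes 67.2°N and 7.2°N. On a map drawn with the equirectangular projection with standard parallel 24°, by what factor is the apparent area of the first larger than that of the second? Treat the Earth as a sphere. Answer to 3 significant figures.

With standard parallel φ₀ = 24°, the equirectangular projection gives x = Rλ cos φ₀, y = Rφ, so h = 1 and k = cos 24° / cos φ.
Areal scale at 67.2°: h·k = 1.000 × 2.357 = 2.357.
Areal scale at 7.2°: h·k = 1.000 × 0.9208 = 0.9208.
Ratio = 2.357/0.9208 ≈ 2.56.

2.56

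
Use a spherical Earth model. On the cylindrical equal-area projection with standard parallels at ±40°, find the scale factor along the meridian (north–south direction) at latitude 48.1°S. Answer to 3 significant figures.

0.872

For cylindrical equal-area with standard parallel φ₀, h = cos φ / cos φ₀ and k = cos φ₀ / cos φ, so h·k = 1.
h = cos 48.1° / cos 40° = 0.6678/0.7660 = 0.8718.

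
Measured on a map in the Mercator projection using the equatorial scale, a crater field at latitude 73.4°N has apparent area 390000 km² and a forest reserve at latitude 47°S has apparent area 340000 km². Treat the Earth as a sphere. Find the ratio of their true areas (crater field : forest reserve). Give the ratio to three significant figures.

0.201

On Mercator the areal scale is sec²φ, so true area = apparent × cos²φ.
True area of crater field: 390000 × cos²(73.4°) = 390000 × 0.08162 = 31830 km².
True area of forest reserve: 340000 × cos²(47°) = 340000 × 0.4651 = 158100 km².
Ratio = 31830 / 158100 ≈ 0.201.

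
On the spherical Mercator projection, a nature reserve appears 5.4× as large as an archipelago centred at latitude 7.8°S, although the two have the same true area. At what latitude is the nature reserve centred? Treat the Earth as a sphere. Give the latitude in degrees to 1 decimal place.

64.8°

Mercator areal scale is sec²φ, so apparent-area ratio = sec²φ₁ / sec²φ₂ = cos²φ₂ / cos²φ₁.
cos²φ₂ / cos²φ₁ = 5.4  ⇒  cos φ₁ = cos 7.8° / √5.4 = 0.9907/2.324 = 0.4263.
φ₁ = arccos(0.4263) ≈ 64.8°.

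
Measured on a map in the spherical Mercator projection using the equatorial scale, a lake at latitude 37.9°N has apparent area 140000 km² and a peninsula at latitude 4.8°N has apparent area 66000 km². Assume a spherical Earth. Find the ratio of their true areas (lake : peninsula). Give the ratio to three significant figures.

Since Mercator area scale is 1/cos²φ, the true area equals the apparent area multiplied by cos²φ.
True area of lake: 140000 × cos²(37.9°) = 140000 × 0.6227 = 87170 km².
True area of peninsula: 66000 × cos²(4.8°) = 66000 × 0.9930 = 65540 km².
Ratio = 87170 / 65540 ≈ 1.33.

1.33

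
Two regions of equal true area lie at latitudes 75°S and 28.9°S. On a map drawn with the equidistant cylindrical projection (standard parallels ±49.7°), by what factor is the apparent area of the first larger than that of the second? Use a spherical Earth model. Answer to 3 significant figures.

With standard parallel φ₀ = 49.7°, the equirectangular projection gives x = Rλ cos φ₀, y = Rφ, so h = 1 and k = cos 49.7° / cos φ.
Areal scale at 75°: h·k = 1.000 × 2.499 = 2.499.
Areal scale at 28.9°: h·k = 1.000 × 0.7388 = 0.7388.
Ratio = 2.499/0.7388 ≈ 3.38.

3.38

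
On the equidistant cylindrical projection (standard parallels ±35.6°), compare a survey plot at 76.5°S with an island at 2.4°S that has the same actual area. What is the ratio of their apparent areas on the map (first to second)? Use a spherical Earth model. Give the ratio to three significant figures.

The equidistant cylindrical projection with φ₀ = 35.6° has h = 1 (meridians true) and k = cos φ₀ / cos φ along parallels.
Areal scale at 76.5°: h·k = 1.000 × 3.483 = 3.483.
Areal scale at 2.4°: h·k = 1.000 × 0.8138 = 0.8138.
Ratio = 3.483/0.8138 ≈ 4.28.

4.28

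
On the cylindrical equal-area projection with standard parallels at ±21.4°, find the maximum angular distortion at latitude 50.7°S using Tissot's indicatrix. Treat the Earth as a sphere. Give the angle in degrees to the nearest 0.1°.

A cylindrical equal-area projection with standard parallel φ₀ has meridian scale h = cos φ / cos φ₀ and parallel scale k = cos φ₀ / cos φ (so areas are preserved, h·k = 1).
At 50.7°: h = 0.6803, k = 1.470; principal scales a = 1.470, b = 0.6803.
sin(ω/2) = (a − b)/(a + b) = 0.7897/2.150 = 0.3673, so ω = 2 arcsin(0.3673) ≈ 43.1°.

43.1°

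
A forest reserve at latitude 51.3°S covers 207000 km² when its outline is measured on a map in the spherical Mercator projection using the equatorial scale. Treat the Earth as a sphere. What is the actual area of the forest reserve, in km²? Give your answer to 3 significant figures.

For Mercator, h = k = sec φ (a conformal cylindrical projection has a single point scale, 1/cos φ).
Areal scale = k² = sec²φ = 1/cos²(51.3°) = 1/0.6252² = 2.558.
True area = apparent / (areal scale) = 207000 / 2.558 ≈ 80900 km².

80900 km²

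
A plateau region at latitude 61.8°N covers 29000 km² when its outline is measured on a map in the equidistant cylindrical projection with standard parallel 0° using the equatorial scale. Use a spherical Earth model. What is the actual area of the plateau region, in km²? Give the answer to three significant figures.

Plate carrée maps x = Rλ, y = Rφ. The meridian scale is h = 1 and the parallel scale is k = 1/cos φ = sec φ.
Areal scale = h·k = 1 × sec φ; at 61.8°, h = 1.000, k = 2.116, so h·k = 2.116.
True area = apparent / (areal scale) = 29000 / 2.116 ≈ 13700 km².

13700 km²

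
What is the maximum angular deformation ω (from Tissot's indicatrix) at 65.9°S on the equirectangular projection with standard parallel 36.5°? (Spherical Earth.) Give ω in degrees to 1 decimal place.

38.1°

The equidistant cylindrical projection with φ₀ = 36.5° has h = 1 (meridians true) and k = cos φ₀ / cos φ along parallels.
At 65.9°: h = 1.000, k = 1.969; principal scales a = 1.969, b = 1.000.
sin(ω/2) = (a − b)/(a + b) = 0.9686/2.969 = 0.3263, so ω = 2 arcsin(0.3263) ≈ 38.1°.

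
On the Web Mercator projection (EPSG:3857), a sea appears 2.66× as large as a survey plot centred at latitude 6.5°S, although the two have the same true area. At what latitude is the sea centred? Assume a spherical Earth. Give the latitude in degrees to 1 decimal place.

52.5°

On Mercator, (apparent₁)/(apparent₂) = sec²φ₁ / sec²φ₂ when true areas are equal.
cos²φ₂ / cos²φ₁ = 2.66  ⇒  cos φ₁ = cos 6.5° / √2.66 = 0.9936/1.631 = 0.6092.
φ₁ = arccos(0.6092) ≈ 52.5°.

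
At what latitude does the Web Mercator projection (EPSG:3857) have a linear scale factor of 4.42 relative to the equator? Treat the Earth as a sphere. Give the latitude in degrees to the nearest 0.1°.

Mercator scale is k = sec φ = 1/cos φ.
1/cos φ = 4.42  ⇒  cos φ = 0.2262  ⇒  φ = arccos(0.2262) ≈ 76.9°.

76.9°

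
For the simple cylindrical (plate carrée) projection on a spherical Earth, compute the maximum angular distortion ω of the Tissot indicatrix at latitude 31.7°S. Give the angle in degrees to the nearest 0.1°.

9.2°

In the plate carrée (x = Rλ, y = Rφ), meridians are true-scale (h = 1) and parallels are stretched by k = sec φ.
At 31.7°: h = 1.000, k = 1.175; principal scales a = 1.175, b = 1.000.
sin(ω/2) = (a − b)/(a + b) = 0.1753/2.175 = 0.08061, so ω = 2 arcsin(0.08061) ≈ 9.2°.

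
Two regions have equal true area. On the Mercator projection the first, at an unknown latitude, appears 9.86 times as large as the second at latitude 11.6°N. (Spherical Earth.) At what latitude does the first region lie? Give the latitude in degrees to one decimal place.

On Mercator, (apparent₁)/(apparent₂) = sec²φ₁ / sec²φ₂ when true areas are equal.
cos²φ₂ / cos²φ₁ = 9.86  ⇒  cos φ₁ = cos 11.6° / √9.86 = 0.9796/3.140 = 0.3120.
φ₁ = arccos(0.3120) ≈ 71.8°.

71.8°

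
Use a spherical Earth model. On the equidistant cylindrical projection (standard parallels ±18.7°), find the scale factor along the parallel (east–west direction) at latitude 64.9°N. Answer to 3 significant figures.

The equidistant cylindrical projection with φ₀ = 18.7° has h = 1 (meridians true) and k = cos φ₀ / cos φ along parallels.
k = cos 18.7° / cos 64.9° = 0.9472/0.4242 = 2.233.

2.23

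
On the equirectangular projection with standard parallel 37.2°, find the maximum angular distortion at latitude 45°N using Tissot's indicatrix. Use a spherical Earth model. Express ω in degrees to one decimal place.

The equidistant cylindrical projection with φ₀ = 37.2° has h = 1 (meridians true) and k = cos φ₀ / cos φ along parallels.
At 45°: h = 1.000, k = 1.126; principal scales a = 1.126, b = 1.000.
sin(ω/2) = (a − b)/(a + b) = 0.1265/2.126 = 0.05947, so ω = 2 arcsin(0.05947) ≈ 6.8°.

6.8°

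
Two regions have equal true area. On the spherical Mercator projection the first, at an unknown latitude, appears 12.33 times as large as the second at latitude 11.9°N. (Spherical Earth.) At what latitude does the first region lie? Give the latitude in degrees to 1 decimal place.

For equal true areas on Mercator, apparent areas scale as sec²φ, so the ratio is cos²φ₂ / cos²φ₁.
cos²φ₂ / cos²φ₁ = 12.33  ⇒  cos φ₁ = cos 11.9° / √12.33 = 0.9785/3.511 = 0.2787.
φ₁ = arccos(0.2787) ≈ 73.8°.

73.8°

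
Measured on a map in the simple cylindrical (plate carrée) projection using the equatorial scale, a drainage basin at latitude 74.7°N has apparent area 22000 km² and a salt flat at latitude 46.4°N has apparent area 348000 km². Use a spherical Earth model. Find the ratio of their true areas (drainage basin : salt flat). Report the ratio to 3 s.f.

Plate carrée has h = 1 and k = sec φ, giving areal scale sec φ; true area = (apparent area) · cos φ.
True area of drainage basin: 22000 × cos(74.7°) = 22000 × 0.2639 = 5805 km².
True area of salt flat: 348000 × cos(46.4°) = 348000 × 0.6896 = 240000 km².
Ratio = 5805 / 240000 ≈ 0.0242.

0.0242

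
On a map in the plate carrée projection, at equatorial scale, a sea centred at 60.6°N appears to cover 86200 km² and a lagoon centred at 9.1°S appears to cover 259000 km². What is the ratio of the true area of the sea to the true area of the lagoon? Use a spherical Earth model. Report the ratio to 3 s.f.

0.165

Plate carrée has h = 1 and k = sec φ, giving areal scale sec φ; true area = (apparent area) · cos φ.
True area of sea: 86200 × cos(60.6°) = 86200 × 0.4909 = 42320 km².
True area of lagoon: 259000 × cos(9.1°) = 259000 × 0.9874 = 255700 km².
Ratio = 42320 / 255700 ≈ 0.165.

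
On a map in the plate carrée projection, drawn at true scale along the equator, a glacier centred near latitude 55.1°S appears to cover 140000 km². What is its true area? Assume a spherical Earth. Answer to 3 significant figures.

80100 km²

Plate carrée maps x = Rλ, y = Rφ. The meridian scale is h = 1 and the parallel scale is k = 1/cos φ = sec φ.
Areal scale = h·k = 1 × sec φ; at 55.1°, h = 1.000, k = 1.748, so h·k = 1.748.
True area = apparent / (areal scale) = 140000 / 1.748 ≈ 80100 km².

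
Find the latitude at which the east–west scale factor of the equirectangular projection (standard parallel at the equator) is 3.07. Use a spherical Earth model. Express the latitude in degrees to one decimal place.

71.0°

Plate carrée: h = 1, k = sec φ along parallels.
sec φ = 3.07  ⇒  cos φ = 0.3257  ⇒  φ ≈ 71.0°.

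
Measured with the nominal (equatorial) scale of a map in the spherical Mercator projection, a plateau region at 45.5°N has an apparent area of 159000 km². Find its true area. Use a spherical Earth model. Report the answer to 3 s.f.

For Mercator, h = k = sec φ (a conformal cylindrical projection has a single point scale, 1/cos φ).
Areal scale = k² = sec²φ = 1/cos²(45.5°) = 1/0.7009² = 2.036.
True area = apparent / (areal scale) = 159000 / 2.036 ≈ 78100 km².

78100 km²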